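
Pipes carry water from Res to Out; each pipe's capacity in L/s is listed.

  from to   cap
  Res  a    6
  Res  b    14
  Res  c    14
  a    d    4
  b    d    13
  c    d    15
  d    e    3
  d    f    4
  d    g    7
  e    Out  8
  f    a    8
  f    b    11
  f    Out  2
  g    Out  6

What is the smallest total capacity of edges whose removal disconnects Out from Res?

11

Augment Res→a→d→e→Out: bottleneck 3, flow now 3.
Augment Res→a→d→f→Out: bottleneck 1, flow now 4.
Augment Res→b→d→f→Out: bottleneck 1, flow now 5.
Augment Res→b→d→g→Out: bottleneck 6, flow now 11.
No augmenting path remains; maximum flow = 11.
By max-flow min-cut, the minimum cut capacity equals the max flow.
In the residual graph, reachable from Res: {Res, a, b, c, d, f, g}.
Min-cut edges: d→e (3), f→Out (2), g→Out (6); capacity 3 + 2 + 6 = 11.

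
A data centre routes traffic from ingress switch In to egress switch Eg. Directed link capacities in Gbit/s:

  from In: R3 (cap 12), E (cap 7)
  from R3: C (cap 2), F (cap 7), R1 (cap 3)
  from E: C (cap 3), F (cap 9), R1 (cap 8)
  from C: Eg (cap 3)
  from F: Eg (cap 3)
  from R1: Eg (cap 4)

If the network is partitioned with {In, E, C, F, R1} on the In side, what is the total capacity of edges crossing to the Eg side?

Edges leaving {In, E, C, F, R1}: In→R3 (12), C→Eg (3), F→Eg (3), R1→Eg (4).
Cut capacity = 12 + 3 + 3 + 4 = 22.

22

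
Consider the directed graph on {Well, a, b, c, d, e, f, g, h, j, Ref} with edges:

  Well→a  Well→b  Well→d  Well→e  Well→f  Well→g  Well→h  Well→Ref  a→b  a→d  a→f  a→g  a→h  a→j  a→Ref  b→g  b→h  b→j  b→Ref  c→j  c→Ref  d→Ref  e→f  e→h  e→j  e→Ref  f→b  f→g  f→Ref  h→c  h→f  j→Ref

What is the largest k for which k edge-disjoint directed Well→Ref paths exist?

Assign every edge capacity 1; by Menger, the answer equals the max flow.
Path Well→Ref (+1); total 1.
Path Well→a→Ref (+1); total 2.
Path Well→b→Ref (+1); total 3.
Path Well→d→Ref (+1); total 4.
Path Well→e→Ref (+1); total 5.
Path Well→f→Ref (+1); total 6.
Path Well→h→c→Ref (+1); total 7.
No residual Well→Ref path; max flow = 7.
Certifying cut of size 7: {Well→Ref, Well→a, Well→b, Well→d, Well→e, Well→f, Well→h}.

7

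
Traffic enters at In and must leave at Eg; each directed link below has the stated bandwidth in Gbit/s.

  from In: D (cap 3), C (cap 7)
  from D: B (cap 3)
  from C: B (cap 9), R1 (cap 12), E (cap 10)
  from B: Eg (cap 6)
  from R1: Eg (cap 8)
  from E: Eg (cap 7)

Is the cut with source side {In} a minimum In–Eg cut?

Yes — it is a minimum cut (capacity 10).

Given cut capacity: 3 + 7 = 10.
Augment In→D→B→Eg: bottleneck 3, flow now 3.
Augment In→C→B→Eg: bottleneck 3, flow now 6.
Augment In→C→R1→Eg: bottleneck 4, flow now 10.
No augmenting path remains; maximum flow = 10.
Cut capacity 10 equals the max flow, so it is a minimum cut.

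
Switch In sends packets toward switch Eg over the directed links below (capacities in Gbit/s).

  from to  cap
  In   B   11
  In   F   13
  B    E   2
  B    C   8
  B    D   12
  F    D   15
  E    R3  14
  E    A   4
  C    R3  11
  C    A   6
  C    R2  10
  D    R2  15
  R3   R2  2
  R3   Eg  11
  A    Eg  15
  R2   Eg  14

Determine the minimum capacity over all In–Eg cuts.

24

Augment In→B→E→R3→Eg: bottleneck 2, flow now 2.
Augment In→B→C→R3→Eg: bottleneck 8, flow now 10.
Augment In→B→D→R2→Eg: bottleneck 1, flow now 11.
Augment In→F→D→R2→Eg: bottleneck 13, flow now 24.
No augmenting path remains; maximum flow = 24.
By max-flow min-cut, the minimum cut capacity equals the max flow.
In the residual graph, reachable from In: {In}.
Min-cut edges: In→B (11), In→F (13); capacity 11 + 13 = 24.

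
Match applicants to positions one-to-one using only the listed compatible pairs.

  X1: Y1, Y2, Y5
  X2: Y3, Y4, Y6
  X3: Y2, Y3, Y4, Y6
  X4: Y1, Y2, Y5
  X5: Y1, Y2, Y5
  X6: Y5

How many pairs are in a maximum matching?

5

Unit-capacity flow: source→left, listed edges, right→sink; max matching = max flow.
Augmenting path X1→Y1 (+1); matched 1.
Augmenting path X2→Y3 (+1); matched 2.
Augmenting path X3→Y2 (+1); matched 3.
Augmenting path X4→Y5 (+1); matched 4.
Augmenting path X5→Y2→X3→Y4 (+1); matched 5.
No augmenting path remains; maximum matching = 5.
König certificate: {X2, X3, Y1, Y2, Y5} is a vertex cover of size 5 (every listed pair touches it), so no matching can be larger.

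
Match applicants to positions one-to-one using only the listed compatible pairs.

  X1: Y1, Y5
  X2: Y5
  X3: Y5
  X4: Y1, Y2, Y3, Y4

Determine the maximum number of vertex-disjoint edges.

3

Unit-capacity flow: source→left, listed edges, right→sink; max matching = max flow.
Augmenting path X1→Y1 (+1); matched 1.
Augmenting path X2→Y5 (+1); matched 2.
Augmenting path X4→Y2 (+1); matched 3.
No augmenting path remains; maximum matching = 3.
König certificate: {X1, X4, Y5} is a vertex cover of size 3 (every listed pair touches it), so no matching can be larger.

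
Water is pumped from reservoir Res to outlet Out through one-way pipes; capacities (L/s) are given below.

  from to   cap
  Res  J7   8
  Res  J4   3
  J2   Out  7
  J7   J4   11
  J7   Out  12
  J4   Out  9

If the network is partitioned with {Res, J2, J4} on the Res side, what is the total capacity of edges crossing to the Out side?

Edges leaving {Res, J2, J4}: Res→J7 (8), J2→Out (7), J4→Out (9).
Cut capacity = 8 + 7 + 9 = 24.

24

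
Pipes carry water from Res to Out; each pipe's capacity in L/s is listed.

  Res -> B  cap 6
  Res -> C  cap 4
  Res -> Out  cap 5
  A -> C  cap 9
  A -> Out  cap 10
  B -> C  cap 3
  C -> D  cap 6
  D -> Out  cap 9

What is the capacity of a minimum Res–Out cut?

Augment Res→Out: bottleneck 5, flow now 5.
Augment Res→C→D→Out: bottleneck 4, flow now 9.
Augment Res→B→C→D→Out: bottleneck 2, flow now 11.
No augmenting path remains; maximum flow = 11.
By max-flow min-cut, the minimum cut capacity equals the max flow.
In the residual graph, reachable from Res: {Res, B, C}.
Min-cut edges: Res→Out (5), C→D (6); capacity 5 + 6 = 11.

11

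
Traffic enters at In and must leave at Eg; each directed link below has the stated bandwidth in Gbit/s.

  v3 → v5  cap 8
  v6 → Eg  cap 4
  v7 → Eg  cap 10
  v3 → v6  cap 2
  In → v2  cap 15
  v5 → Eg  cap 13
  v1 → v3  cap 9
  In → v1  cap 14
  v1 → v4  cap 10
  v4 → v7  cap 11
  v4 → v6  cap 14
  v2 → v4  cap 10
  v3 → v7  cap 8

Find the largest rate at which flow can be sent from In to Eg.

Augment In→v1→v3→v5→Eg: bottleneck 8, flow now 8.
Augment In→v1→v3→v6→Eg: bottleneck 1, flow now 9.
Augment In→v1→v4→v6→Eg: bottleneck 3, flow now 12.
Augment In→v1→v4→v7→Eg: bottleneck 2, flow now 14.
Augment In→v2→v4→v7→Eg: bottleneck 8, flow now 22.
No augmenting path remains; maximum flow = 22.
In the residual graph, reachable from In: {In, v1, v2, v3, v4, v6, v7}.
Min-cut edges: v3→v5 (8), v6→Eg (4), v7→Eg (10); capacity 8 + 4 + 10 = 22.
This cut is saturated, so no flow can exceed 22.

22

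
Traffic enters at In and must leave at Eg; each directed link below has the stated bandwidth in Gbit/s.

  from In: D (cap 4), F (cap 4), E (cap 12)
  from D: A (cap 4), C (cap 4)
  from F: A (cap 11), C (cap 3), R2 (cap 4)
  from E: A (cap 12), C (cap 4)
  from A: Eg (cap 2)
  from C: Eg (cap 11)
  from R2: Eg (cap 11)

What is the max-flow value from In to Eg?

Augment In→D→A→Eg: bottleneck 2, flow now 2.
Augment In→D→C→Eg: bottleneck 2, flow now 4.
Augment In→F→C→Eg: bottleneck 3, flow now 7.
Augment In→F→R2→Eg: bottleneck 1, flow now 8.
Augment In→E→C→Eg: bottleneck 4, flow now 12.
Augment In→E→A→D→C→Eg: bottleneck 2, flow now 14. (uses reverse residual edge)
No augmenting path remains; maximum flow = 14.
In the residual graph, reachable from In: {In, E, A}.
Min-cut edges: In→D (4), In→F (4), E→C (4), A→Eg (2); capacity 4 + 4 + 4 + 2 = 14.
This cut is saturated, so no flow can exceed 14.

14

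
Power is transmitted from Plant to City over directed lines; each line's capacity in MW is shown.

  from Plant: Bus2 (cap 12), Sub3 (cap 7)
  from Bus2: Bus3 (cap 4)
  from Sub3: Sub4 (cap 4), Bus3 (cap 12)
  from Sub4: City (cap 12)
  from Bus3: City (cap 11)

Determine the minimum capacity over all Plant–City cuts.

11

Augment Plant→Bus2→Bus3→City: bottleneck 4, flow now 4.
Augment Plant→Sub3→Sub4→City: bottleneck 4, flow now 8.
Augment Plant→Sub3→Bus3→City: bottleneck 3, flow now 11.
No augmenting path remains; maximum flow = 11.
By max-flow min-cut, the minimum cut capacity equals the max flow.
In the residual graph, reachable from Plant: {Plant, Bus2}.
Min-cut edges: Plant→Sub3 (7), Bus2→Bus3 (4); capacity 7 + 4 = 11.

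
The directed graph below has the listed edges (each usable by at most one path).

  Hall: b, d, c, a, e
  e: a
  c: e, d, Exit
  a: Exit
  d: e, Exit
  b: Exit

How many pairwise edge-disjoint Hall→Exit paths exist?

4

Assign every edge capacity 1; by Menger, the answer equals the max flow.
Path Hall→a→Exit (+1); total 1.
Path Hall→b→Exit (+1); total 2.
Path Hall→c→Exit (+1); total 3.
Path Hall→d→Exit (+1); total 4.
No residual Hall→Exit path; max flow = 4.
Certifying cut of size 4: {Hall→b, Hall→c, Hall→d, a→Exit}.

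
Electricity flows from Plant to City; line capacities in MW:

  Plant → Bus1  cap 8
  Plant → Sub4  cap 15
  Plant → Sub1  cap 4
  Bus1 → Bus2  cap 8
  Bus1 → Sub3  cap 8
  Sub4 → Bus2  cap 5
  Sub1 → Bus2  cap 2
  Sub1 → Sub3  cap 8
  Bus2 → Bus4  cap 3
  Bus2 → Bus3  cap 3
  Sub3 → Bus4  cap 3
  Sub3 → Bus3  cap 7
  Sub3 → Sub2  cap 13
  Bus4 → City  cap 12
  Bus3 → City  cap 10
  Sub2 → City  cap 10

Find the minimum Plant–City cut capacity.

Augment Plant→Bus1→Bus2→Bus4→City: bottleneck 3, flow now 3.
Augment Plant→Bus1→Bus2→Bus3→City: bottleneck 3, flow now 6.
Augment Plant→Bus1→Sub3→Bus4→City: bottleneck 2, flow now 8.
Augment Plant→Sub1→Sub3→Bus4→City: bottleneck 1, flow now 9.
Augment Plant→Sub1→Sub3→Bus3→City: bottleneck 3, flow now 12.
Augment Plant→Sub4→Bus2→Bus1→Sub3→Bus3→City: bottleneck 4, flow now 16. (uses reverse residual edge)
Augment Plant→Sub4→Bus2→Bus1→Sub3→Sub2→City: bottleneck 1, flow now 17. (uses reverse residual edge)
No augmenting path remains; maximum flow = 17.
By max-flow min-cut, the minimum cut capacity equals the max flow.
In the residual graph, reachable from Plant: {Plant, Sub4}.
Min-cut edges: Plant→Bus1 (8), Plant→Sub1 (4), Sub4→Bus2 (5); capacity 8 + 4 + 5 = 17.

17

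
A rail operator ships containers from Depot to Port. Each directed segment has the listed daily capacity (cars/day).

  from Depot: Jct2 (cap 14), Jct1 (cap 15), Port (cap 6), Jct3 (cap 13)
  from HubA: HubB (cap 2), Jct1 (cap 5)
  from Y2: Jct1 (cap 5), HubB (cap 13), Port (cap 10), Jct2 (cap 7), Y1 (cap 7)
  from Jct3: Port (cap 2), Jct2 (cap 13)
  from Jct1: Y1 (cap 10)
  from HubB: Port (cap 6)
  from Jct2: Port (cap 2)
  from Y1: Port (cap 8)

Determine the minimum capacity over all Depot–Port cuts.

Augment Depot→Port: bottleneck 6, flow now 6.
Augment Depot→Jct3→Port: bottleneck 2, flow now 8.
Augment Depot→Jct2→Port: bottleneck 2, flow now 10.
Augment Depot→Jct1→Y1→Port: bottleneck 8, flow now 18.
No augmenting path remains; maximum flow = 18.
By max-flow min-cut, the minimum cut capacity equals the max flow.
In the residual graph, reachable from Depot: {Depot, Jct3, Jct1, Jct2, Y1}.
Min-cut edges: Depot→Port (6), Jct3→Port (2), Jct2→Port (2), Y1→Port (8); capacity 6 + 2 + 2 + 8 = 18.

18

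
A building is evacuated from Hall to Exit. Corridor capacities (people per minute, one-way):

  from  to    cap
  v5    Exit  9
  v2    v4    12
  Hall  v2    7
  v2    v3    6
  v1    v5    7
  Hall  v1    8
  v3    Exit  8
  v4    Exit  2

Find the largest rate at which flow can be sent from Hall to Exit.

14

Augment Hall→v1→v5→Exit: bottleneck 7, flow now 7.
Augment Hall→v2→v3→Exit: bottleneck 6, flow now 13.
Augment Hall→v2→v4→Exit: bottleneck 1, flow now 14.
No augmenting path remains; maximum flow = 14.
In the residual graph, reachable from Hall: {Hall, v1}.
Min-cut edges: Hall→v2 (7), v1→v5 (7); capacity 7 + 7 = 14.
This cut is saturated, so no flow can exceed 14.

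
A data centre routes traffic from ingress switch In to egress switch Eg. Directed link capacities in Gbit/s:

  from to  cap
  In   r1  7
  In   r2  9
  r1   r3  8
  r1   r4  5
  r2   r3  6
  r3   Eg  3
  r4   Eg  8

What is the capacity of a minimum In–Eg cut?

8

Augment In→r1→r3→Eg: bottleneck 3, flow now 3.
Augment In→r1→r4→Eg: bottleneck 4, flow now 7.
Augment In→r2→r3→r1→r4→Eg: bottleneck 1, flow now 8. (uses reverse residual edge)
No augmenting path remains; maximum flow = 8.
By max-flow min-cut, the minimum cut capacity equals the max flow.
In the residual graph, reachable from In: {In, r1, r2, r3}.
Min-cut edges: r1→r4 (5), r3→Eg (3); capacity 5 + 3 = 8.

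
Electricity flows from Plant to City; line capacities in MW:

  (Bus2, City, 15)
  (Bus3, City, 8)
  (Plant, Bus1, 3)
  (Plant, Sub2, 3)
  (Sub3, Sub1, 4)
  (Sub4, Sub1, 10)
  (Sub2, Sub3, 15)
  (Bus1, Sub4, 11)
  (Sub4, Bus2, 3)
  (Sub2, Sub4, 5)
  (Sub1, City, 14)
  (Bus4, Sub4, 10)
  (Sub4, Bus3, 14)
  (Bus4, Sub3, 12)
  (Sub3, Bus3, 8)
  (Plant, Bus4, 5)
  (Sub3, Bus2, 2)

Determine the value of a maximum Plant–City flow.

Augment Plant→Bus4→Sub3→Sub1→City: bottleneck 4, flow now 4.
Augment Plant→Bus4→Sub3→Bus2→City: bottleneck 1, flow now 5.
Augment Plant→Sub2→Sub3→Bus2→City: bottleneck 1, flow now 6.
Augment Plant→Sub2→Sub3→Bus3→City: bottleneck 2, flow now 8.
Augment Plant→Bus1→Sub4→Sub1→City: bottleneck 3, flow now 11.
No augmenting path remains; maximum flow = 11.
In the residual graph, reachable from Plant: {Plant}.
Min-cut edges: Plant→Bus4 (5), Plant→Sub2 (3), Plant→Bus1 (3); capacity 5 + 3 + 3 = 11.
This cut is saturated, so no flow can exceed 11.

11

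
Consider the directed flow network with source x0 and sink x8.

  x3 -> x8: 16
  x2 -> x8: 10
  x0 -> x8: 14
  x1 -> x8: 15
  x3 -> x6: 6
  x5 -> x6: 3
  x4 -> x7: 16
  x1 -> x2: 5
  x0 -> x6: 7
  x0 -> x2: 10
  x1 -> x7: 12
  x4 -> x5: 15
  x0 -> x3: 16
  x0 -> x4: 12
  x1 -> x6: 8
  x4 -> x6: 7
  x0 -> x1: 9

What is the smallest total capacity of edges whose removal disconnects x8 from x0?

49

Augment x0→x8: bottleneck 14, flow now 14.
Augment x0→x1→x8: bottleneck 9, flow now 23.
Augment x0→x2→x8: bottleneck 10, flow now 33.
Augment x0→x3→x8: bottleneck 16, flow now 49.
No augmenting path remains; maximum flow = 49.
By max-flow min-cut, the minimum cut capacity equals the max flow.
In the residual graph, reachable from x0: {x0, x4, x5, x6, x7}.
Min-cut edges: x0→x1 (9), x0→x2 (10), x0→x3 (16), x0→x8 (14); capacity 9 + 10 + 16 + 14 = 49.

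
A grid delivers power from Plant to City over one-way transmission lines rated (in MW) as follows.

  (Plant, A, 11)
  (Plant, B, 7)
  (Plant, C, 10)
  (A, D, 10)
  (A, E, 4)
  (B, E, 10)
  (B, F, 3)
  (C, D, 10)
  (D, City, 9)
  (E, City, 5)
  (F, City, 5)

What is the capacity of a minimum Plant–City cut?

Augment Plant→A→D→City: bottleneck 9, flow now 9.
Augment Plant→A→E→City: bottleneck 2, flow now 11.
Augment Plant→B→E→City: bottleneck 3, flow now 14.
Augment Plant→B→F→City: bottleneck 3, flow now 17.
No augmenting path remains; maximum flow = 17.
By max-flow min-cut, the minimum cut capacity equals the max flow.
In the residual graph, reachable from Plant: {Plant, A, B, C, D, E}.
Min-cut edges: B→F (3), D→City (9), E→City (5); capacity 3 + 9 + 5 = 17.

17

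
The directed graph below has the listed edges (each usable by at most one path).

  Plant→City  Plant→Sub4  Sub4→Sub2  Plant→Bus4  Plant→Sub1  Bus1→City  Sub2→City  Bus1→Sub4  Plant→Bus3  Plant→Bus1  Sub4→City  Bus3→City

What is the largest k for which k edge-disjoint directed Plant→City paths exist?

Assign every edge capacity 1; by Menger, the answer equals the max flow.
Path Plant→City (+1); total 1.
Path Plant→Bus1→City (+1); total 2.
Path Plant→Bus3→City (+1); total 3.
Path Plant→Sub4→City (+1); total 4.
No residual Plant→City path; max flow = 4.
Certifying cut of size 4: {Plant→Bus1, Plant→Bus3, Plant→City, Plant→Sub4}.

4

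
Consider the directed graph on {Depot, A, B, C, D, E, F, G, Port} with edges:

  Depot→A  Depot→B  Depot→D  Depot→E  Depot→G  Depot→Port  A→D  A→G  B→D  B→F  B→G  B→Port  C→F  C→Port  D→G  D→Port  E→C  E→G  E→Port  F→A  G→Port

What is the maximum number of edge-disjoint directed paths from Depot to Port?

Assign every edge capacity 1; by Menger, the answer equals the max flow.
Path Depot→Port (+1); total 1.
Path Depot→B→Port (+1); total 2.
Path Depot→D→Port (+1); total 3.
Path Depot→E→Port (+1); total 4.
Path Depot→G→Port (+1); total 5.
No residual Depot→Port path; max flow = 5.
Certifying cut of size 5: {D→Port, Depot→B, Depot→E, Depot→Port, G→Port}.

5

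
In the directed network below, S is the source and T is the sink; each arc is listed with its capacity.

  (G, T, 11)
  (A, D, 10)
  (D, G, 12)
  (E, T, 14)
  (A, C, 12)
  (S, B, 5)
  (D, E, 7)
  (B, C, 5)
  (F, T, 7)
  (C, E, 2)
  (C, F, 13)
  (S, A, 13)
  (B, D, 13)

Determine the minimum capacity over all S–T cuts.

18

Augment S→A→C→E→T: bottleneck 2, flow now 2.
Augment S→A→C→F→T: bottleneck 7, flow now 9.
Augment S→A→D→E→T: bottleneck 4, flow now 13.
Augment S→B→D→E→T: bottleneck 3, flow now 16.
Augment S→B→D→G→T: bottleneck 2, flow now 18.
No augmenting path remains; maximum flow = 18.
By max-flow min-cut, the minimum cut capacity equals the max flow.
In the residual graph, reachable from S: {S}.
Min-cut edges: S→A (13), S→B (5); capacity 13 + 5 = 18.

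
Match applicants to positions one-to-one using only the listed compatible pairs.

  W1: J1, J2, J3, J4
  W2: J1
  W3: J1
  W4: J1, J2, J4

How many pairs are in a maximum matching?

Unit-capacity flow: source→left, listed edges, right→sink; max matching = max flow.
Augmenting path W1→J1 (+1); matched 1.
Augmenting path W4→J2 (+1); matched 2.
Augmenting path W2→J1→W1→J3 (+1); matched 3.
No augmenting path remains; maximum matching = 3.
König certificate: {W1, W4, J1} is a vertex cover of size 3 (every listed pair touches it), so no matching can be larger.

3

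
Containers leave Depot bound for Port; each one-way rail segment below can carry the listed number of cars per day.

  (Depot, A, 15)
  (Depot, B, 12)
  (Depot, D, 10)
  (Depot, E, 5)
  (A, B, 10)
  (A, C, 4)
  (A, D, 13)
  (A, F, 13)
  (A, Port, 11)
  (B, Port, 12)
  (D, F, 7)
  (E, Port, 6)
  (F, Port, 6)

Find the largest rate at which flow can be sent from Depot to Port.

Augment Depot→A→Port: bottleneck 11, flow now 11.
Augment Depot→B→Port: bottleneck 12, flow now 23.
Augment Depot→E→Port: bottleneck 5, flow now 28.
Augment Depot→A→F→Port: bottleneck 4, flow now 32.
Augment Depot→D→F→Port: bottleneck 2, flow now 34.
No augmenting path remains; maximum flow = 34.
In the residual graph, reachable from Depot: {Depot, A, B, C, D, F}.
Min-cut edges: Depot→E (5), A→Port (11), B→Port (12), F→Port (6); capacity 5 + 11 + 12 + 6 = 34.
This cut is saturated, so no flow can exceed 34.

34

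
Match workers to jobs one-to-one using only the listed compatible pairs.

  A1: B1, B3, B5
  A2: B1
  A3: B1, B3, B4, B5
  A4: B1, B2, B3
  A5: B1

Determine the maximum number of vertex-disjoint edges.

Unit-capacity flow: source→left, listed edges, right→sink; max matching = max flow.
Augmenting path A1→B1 (+1); matched 1.
Augmenting path A3→B3 (+1); matched 2.
Augmenting path A4→B2 (+1); matched 3.
Augmenting path A2→B1→A1→B5 (+1); matched 4.
No augmenting path remains; maximum matching = 4.
König certificate: {A1, A3, A4, B1} is a vertex cover of size 4 (every listed pair touches it), so no matching can be larger.

4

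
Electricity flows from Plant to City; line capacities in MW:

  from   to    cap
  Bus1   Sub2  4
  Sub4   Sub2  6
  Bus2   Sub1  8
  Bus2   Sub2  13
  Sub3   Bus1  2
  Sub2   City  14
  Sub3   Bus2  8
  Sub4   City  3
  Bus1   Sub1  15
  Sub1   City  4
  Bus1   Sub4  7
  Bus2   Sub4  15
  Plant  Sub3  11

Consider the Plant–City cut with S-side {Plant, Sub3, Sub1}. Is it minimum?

No — its capacity is 14, but the minimum cut has capacity 10.

Given cut capacity: 2 + 8 + 4 = 14.
Augment Plant→Sub3→Bus1→Sub2→City: bottleneck 2, flow now 2.
Augment Plant→Sub3→Bus2→Sub2→City: bottleneck 8, flow now 10.
No augmenting path remains; maximum flow = 10.
In the residual graph, reachable from Plant: {Plant, Sub3}.
Min-cut edges: Sub3→Bus1 (2), Sub3→Bus2 (8); capacity 2 + 8 = 10.
Cut capacity 14 exceeds the max flow 10, so it is not minimum.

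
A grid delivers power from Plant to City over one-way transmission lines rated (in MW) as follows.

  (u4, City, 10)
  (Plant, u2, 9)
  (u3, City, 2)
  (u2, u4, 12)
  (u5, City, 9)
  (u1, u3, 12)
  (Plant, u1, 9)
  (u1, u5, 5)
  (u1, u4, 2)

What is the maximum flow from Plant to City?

17

Augment Plant→u1→u3→City: bottleneck 2, flow now 2.
Augment Plant→u1→u4→City: bottleneck 2, flow now 4.
Augment Plant→u1→u5→City: bottleneck 5, flow now 9.
Augment Plant→u2→u4→City: bottleneck 8, flow now 17.
No augmenting path remains; maximum flow = 17.
In the residual graph, reachable from Plant: {Plant, u1, u2, u3, u4}.
Min-cut edges: u1→u5 (5), u3→City (2), u4→City (10); capacity 5 + 2 + 10 = 17.
This cut is saturated, so no flow can exceed 17.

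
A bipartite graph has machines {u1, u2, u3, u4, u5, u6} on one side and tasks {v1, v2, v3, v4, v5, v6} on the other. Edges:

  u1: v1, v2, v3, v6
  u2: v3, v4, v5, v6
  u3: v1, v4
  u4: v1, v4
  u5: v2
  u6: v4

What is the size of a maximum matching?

5

Unit-capacity flow: source→left, listed edges, right→sink; max matching = max flow.
Augmenting path u1→v1 (+1); matched 1.
Augmenting path u2→v3 (+1); matched 2.
Augmenting path u3→v4 (+1); matched 3.
Augmenting path u5→v2 (+1); matched 4.
Augmenting path u4→v1→u1→v6 (+1); matched 5.
No augmenting path remains; maximum matching = 5.
König certificate: {u1, u2, u5, v1, v4} is a vertex cover of size 5 (every listed pair touches it), so no matching can be larger.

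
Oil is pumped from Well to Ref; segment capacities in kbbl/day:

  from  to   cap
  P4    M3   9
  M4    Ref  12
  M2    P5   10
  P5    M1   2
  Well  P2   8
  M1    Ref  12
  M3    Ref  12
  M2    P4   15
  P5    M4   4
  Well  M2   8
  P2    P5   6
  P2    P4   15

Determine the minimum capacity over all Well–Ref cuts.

Augment Well→P2→P5→M1→Ref: bottleneck 2, flow now 2.
Augment Well→P2→P5→M4→Ref: bottleneck 4, flow now 6.
Augment Well→P2→P4→M3→Ref: bottleneck 2, flow now 8.
Augment Well→M2→P4→M3→Ref: bottleneck 7, flow now 15.
No augmenting path remains; maximum flow = 15.
By max-flow min-cut, the minimum cut capacity equals the max flow.
In the residual graph, reachable from Well: {Well, P2, M2, P5, P4}.
Min-cut edges: P5→M1 (2), P5→M4 (4), P4→M3 (9); capacity 2 + 4 + 9 = 15.

15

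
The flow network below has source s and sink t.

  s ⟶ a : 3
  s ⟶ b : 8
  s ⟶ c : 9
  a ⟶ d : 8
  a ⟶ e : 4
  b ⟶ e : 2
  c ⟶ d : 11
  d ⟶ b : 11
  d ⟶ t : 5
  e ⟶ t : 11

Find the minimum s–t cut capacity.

10

Augment s→a→d→t: bottleneck 3, flow now 3.
Augment s→b→e→t: bottleneck 2, flow now 5.
Augment s→c→d→t: bottleneck 2, flow now 7.
Augment s→c→d→a→e→t: bottleneck 3, flow now 10. (uses reverse residual edge)
No augmenting path remains; maximum flow = 10.
By max-flow min-cut, the minimum cut capacity equals the max flow.
In the residual graph, reachable from s: {s, b, c, d}.
Min-cut edges: s→a (3), b→e (2), d→t (5); capacity 3 + 2 + 5 = 10.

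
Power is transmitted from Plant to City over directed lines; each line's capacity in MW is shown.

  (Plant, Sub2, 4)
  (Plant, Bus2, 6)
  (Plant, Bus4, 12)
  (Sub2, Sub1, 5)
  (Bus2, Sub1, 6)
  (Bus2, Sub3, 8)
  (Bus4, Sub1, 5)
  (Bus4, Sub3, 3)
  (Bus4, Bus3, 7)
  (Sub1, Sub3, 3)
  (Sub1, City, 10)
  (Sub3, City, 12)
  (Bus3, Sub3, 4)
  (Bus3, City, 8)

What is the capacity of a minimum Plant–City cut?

Augment Plant→Sub2→Sub1→City: bottleneck 4, flow now 4.
Augment Plant→Bus2→Sub1→City: bottleneck 6, flow now 10.
Augment Plant→Bus4→Sub3→City: bottleneck 3, flow now 13.
Augment Plant→Bus4→Bus3→City: bottleneck 7, flow now 20.
Augment Plant→Bus4→Sub1→Sub3→City: bottleneck 2, flow now 22.
No augmenting path remains; maximum flow = 22.
By max-flow min-cut, the minimum cut capacity equals the max flow.
In the residual graph, reachable from Plant: {Plant}.
Min-cut edges: Plant→Sub2 (4), Plant→Bus2 (6), Plant→Bus4 (12); capacity 4 + 6 + 12 = 22.

22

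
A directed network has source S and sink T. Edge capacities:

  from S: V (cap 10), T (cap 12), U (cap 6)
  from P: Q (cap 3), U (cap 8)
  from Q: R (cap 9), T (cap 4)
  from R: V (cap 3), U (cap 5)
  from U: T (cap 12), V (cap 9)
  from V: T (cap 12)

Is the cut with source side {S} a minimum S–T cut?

Yes — it is a minimum cut (capacity 28).

Given cut capacity: 6 + 10 + 12 = 28.
Augment S→T: bottleneck 12, flow now 12.
Augment S→U→T: bottleneck 6, flow now 18.
Augment S→V→T: bottleneck 10, flow now 28.
No augmenting path remains; maximum flow = 28.
Cut capacity 28 equals the max flow, so it is a minimum cut.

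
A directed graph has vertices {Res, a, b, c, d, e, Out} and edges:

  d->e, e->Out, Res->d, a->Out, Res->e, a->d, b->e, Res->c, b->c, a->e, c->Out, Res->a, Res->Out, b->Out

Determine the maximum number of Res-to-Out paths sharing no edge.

4

Assign every edge capacity 1; by Menger, the answer equals the max flow.
Path Res→Out (+1); total 1.
Path Res→a→Out (+1); total 2.
Path Res→c→Out (+1); total 3.
Path Res→e→Out (+1); total 4.
No residual Res→Out path; max flow = 4.
Certifying cut of size 4: {Res→Out, Res→a, Res→c, e→Out}.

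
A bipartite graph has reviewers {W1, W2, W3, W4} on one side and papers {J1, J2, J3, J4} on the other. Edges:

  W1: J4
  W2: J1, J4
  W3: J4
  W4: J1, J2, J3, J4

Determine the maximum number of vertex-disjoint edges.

3

Unit-capacity flow: source→left, listed edges, right→sink; max matching = max flow.
Augmenting path W1→J4 (+1); matched 1.
Augmenting path W2→J1 (+1); matched 2.
Augmenting path W4→J2 (+1); matched 3.
No augmenting path remains; maximum matching = 3.
König certificate: {W2, W4, J4} is a vertex cover of size 3 (every listed pair touches it), so no matching can be larger.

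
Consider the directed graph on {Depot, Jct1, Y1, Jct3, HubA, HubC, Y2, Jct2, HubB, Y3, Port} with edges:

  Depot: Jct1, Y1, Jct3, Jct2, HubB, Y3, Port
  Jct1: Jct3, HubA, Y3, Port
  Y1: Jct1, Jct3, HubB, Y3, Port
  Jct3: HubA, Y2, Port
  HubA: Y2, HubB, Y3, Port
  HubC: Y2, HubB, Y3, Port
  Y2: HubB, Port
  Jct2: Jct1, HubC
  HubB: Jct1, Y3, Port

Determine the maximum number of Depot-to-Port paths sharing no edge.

6

Assign every edge capacity 1; by Menger, the answer equals the max flow.
Path Depot→Port (+1); total 1.
Path Depot→Jct1→Port (+1); total 2.
Path Depot→Y1→Port (+1); total 3.
Path Depot→Jct3→Port (+1); total 4.
Path Depot→HubB→Port (+1); total 5.
Path Depot→Jct2→HubC→Port (+1); total 6.
No residual Depot→Port path; max flow = 6.
Certifying cut of size 6: {Depot→HubB, Depot→Jct1, Depot→Jct2, Depot→Jct3, Depot→Port, Depot→Y1}.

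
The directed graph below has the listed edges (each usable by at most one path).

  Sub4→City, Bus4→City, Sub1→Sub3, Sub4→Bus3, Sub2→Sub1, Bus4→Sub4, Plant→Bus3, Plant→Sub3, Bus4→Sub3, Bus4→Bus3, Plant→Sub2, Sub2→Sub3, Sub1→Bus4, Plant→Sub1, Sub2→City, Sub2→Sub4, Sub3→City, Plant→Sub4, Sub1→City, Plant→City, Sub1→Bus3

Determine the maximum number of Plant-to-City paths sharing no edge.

Assign every edge capacity 1; by Menger, the answer equals the max flow.
Path Plant→City (+1); total 1.
Path Plant→Sub1→City (+1); total 2.
Path Plant→Sub2→City (+1); total 3.
Path Plant→Sub4→City (+1); total 4.
Path Plant→Sub3→City (+1); total 5.
No residual Plant→City path; max flow = 5.
Certifying cut of size 5: {Plant→City, Plant→Sub1, Plant→Sub2, Plant→Sub3, Plant→Sub4}.

5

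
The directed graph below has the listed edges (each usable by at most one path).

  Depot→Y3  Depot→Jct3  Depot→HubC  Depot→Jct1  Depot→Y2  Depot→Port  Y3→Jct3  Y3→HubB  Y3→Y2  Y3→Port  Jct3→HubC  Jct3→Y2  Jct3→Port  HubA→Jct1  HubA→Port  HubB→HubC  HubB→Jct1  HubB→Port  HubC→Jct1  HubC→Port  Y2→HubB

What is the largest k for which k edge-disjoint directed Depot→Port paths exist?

5

Assign every edge capacity 1; by Menger, the answer equals the max flow.
Path Depot→Port (+1); total 1.
Path Depot→Y3→Port (+1); total 2.
Path Depot→Jct3→Port (+1); total 3.
Path Depot→HubC→Port (+1); total 4.
Path Depot→Y2→HubB→Port (+1); total 5.
No residual Depot→Port path; max flow = 5.
Certifying cut of size 5: {Depot→HubC, Depot→Jct3, Depot→Port, Depot→Y2, Depot→Y3}.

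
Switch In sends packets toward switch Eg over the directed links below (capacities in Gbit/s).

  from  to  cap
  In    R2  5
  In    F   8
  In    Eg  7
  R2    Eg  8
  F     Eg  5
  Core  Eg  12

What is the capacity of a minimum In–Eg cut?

17

Augment In→Eg: bottleneck 7, flow now 7.
Augment In→R2→Eg: bottleneck 5, flow now 12.
Augment In→F→Eg: bottleneck 5, flow now 17.
No augmenting path remains; maximum flow = 17.
By max-flow min-cut, the minimum cut capacity equals the max flow.
In the residual graph, reachable from In: {In, F}.
Min-cut edges: In→R2 (5), In→Eg (7), F→Eg (5); capacity 5 + 7 + 5 = 17.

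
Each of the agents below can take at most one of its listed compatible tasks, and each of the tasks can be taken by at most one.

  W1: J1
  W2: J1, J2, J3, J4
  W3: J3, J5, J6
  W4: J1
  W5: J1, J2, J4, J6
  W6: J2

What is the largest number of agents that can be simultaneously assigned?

5

Unit-capacity flow: source→left, listed edges, right→sink; max matching = max flow.
Augmenting path W1→J1 (+1); matched 1.
Augmenting path W2→J2 (+1); matched 2.
Augmenting path W3→J3 (+1); matched 3.
Augmenting path W5→J4 (+1); matched 4.
Augmenting path W6→J2→W2→J3→W3→J5 (+1); matched 5.
No augmenting path remains; maximum matching = 5.
König certificate: {W2, W3, W5, W6, J1} is a vertex cover of size 5 (every listed pair touches it), so no matching can be larger.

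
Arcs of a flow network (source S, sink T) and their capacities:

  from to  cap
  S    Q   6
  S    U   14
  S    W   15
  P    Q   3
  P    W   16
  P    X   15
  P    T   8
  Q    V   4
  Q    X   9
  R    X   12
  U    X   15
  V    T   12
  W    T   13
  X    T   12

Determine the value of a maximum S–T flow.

Augment S→W→T: bottleneck 13, flow now 13.
Augment S→Q→V→T: bottleneck 4, flow now 17.
Augment S→Q→X→T: bottleneck 2, flow now 19.
Augment S→U→X→T: bottleneck 10, flow now 29.
No augmenting path remains; maximum flow = 29.
In the residual graph, reachable from S: {S, Q, U, W, X}.
Min-cut edges: Q→V (4), W→T (13), X→T (12); capacity 4 + 13 + 12 = 29.
This cut is saturated, so no flow can exceed 29.

29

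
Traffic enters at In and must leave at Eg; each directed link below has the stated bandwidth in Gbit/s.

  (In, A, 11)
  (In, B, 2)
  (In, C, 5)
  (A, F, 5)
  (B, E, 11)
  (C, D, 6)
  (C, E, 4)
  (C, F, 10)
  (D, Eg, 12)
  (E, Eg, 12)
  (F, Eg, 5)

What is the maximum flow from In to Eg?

Augment In→A→F→Eg: bottleneck 5, flow now 5.
Augment In→B→E→Eg: bottleneck 2, flow now 7.
Augment In→C→D→Eg: bottleneck 5, flow now 12.
No augmenting path remains; maximum flow = 12.
In the residual graph, reachable from In: {In, A}.
Min-cut edges: In→B (2), In→C (5), A→F (5); capacity 2 + 5 + 5 = 12.
This cut is saturated, so no flow can exceed 12.

12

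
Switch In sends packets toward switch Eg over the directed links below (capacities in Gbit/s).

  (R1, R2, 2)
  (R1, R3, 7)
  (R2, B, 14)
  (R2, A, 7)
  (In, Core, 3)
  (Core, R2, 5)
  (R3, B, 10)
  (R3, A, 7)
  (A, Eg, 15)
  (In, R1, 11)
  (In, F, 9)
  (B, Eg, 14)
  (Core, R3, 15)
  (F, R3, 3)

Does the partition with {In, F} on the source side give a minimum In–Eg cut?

Given cut capacity: 11 + 3 + 3 = 17.
Augment In→F→R3→A→Eg: bottleneck 3, flow now 3.
Augment In→R1→R3→A→Eg: bottleneck 4, flow now 7.
Augment In→R1→R3→B→Eg: bottleneck 3, flow now 10.
Augment In→R1→R2→A→Eg: bottleneck 2, flow now 12.
Augment In→Core→R3→B→Eg: bottleneck 3, flow now 15.
No augmenting path remains; maximum flow = 15.
In the residual graph, reachable from In: {In, F, R1}.
Min-cut edges: In→Core (3), F→R3 (3), R1→R3 (7), R1→R2 (2); capacity 3 + 3 + 7 + 2 = 15.
Cut capacity 17 exceeds the max flow 15, so it is not minimum.

No — its capacity is 17, but the minimum cut has capacity 15.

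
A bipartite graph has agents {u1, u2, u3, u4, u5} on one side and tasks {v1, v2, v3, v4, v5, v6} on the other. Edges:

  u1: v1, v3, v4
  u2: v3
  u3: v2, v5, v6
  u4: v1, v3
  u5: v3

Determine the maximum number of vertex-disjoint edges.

Unit-capacity flow: source→left, listed edges, right→sink; max matching = max flow.
Augmenting path u1→v1 (+1); matched 1.
Augmenting path u2→v3 (+1); matched 2.
Augmenting path u3→v2 (+1); matched 3.
Augmenting path u4→v1→u1→v4 (+1); matched 4.
No augmenting path remains; maximum matching = 4.
König certificate: {u1, u3, u4, v3} is a vertex cover of size 4 (every listed pair touches it), so no matching can be larger.

4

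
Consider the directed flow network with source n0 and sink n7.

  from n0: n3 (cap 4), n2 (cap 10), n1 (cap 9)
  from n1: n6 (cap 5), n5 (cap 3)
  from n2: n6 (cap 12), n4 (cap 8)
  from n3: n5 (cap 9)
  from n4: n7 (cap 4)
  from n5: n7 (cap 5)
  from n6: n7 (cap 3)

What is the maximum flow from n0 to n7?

12

Augment n0→n1→n5→n7: bottleneck 3, flow now 3.
Augment n0→n1→n6→n7: bottleneck 3, flow now 6.
Augment n0→n2→n4→n7: bottleneck 4, flow now 10.
Augment n0→n3→n5→n7: bottleneck 2, flow now 12.
No augmenting path remains; maximum flow = 12.
In the residual graph, reachable from n0: {n0, n1, n2, n3, n4, n5, n6}.
Min-cut edges: n4→n7 (4), n5→n7 (5), n6→n7 (3); capacity 4 + 5 + 3 = 12.
This cut is saturated, so no flow can exceed 12.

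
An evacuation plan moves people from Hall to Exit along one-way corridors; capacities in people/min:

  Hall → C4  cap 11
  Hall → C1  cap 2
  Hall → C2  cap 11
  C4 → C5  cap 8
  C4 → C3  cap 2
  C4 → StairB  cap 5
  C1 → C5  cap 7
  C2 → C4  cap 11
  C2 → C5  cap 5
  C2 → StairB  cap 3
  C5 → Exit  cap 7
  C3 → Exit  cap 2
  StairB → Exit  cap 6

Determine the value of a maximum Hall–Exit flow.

15

Augment Hall→C4→C5→Exit: bottleneck 7, flow now 7.
Augment Hall→C4→C3→Exit: bottleneck 2, flow now 9.
Augment Hall→C4→StairB→Exit: bottleneck 2, flow now 11.
Augment Hall→C2→StairB→Exit: bottleneck 3, flow now 14.
Augment Hall→C2→C4→StairB→Exit: bottleneck 1, flow now 15.
No augmenting path remains; maximum flow = 15.
In the residual graph, reachable from Hall: {Hall, C4, C1, C2, C5, StairB}.
Min-cut edges: C4→C3 (2), C5→Exit (7), StairB→Exit (6); capacity 2 + 7 + 6 = 15.
This cut is saturated, so no flow can exceed 15.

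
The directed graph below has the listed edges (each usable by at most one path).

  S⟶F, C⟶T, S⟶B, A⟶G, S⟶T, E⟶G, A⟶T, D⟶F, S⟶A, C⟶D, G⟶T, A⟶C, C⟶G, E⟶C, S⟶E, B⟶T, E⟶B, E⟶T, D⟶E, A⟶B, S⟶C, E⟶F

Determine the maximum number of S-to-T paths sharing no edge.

5

Assign every edge capacity 1; by Menger, the answer equals the max flow.
Path S→T (+1); total 1.
Path S→A→T (+1); total 2.
Path S→B→T (+1); total 3.
Path S→C→T (+1); total 4.
Path S→E→T (+1); total 5.
No residual S→T path; max flow = 5.
Certifying cut of size 5: {S→A, S→B, S→C, S→E, S→T}.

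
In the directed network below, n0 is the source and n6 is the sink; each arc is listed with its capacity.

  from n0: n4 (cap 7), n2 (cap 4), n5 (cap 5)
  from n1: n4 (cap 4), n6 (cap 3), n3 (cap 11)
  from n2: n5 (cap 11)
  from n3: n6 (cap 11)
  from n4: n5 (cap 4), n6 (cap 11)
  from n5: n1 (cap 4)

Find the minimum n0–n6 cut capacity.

11

Augment n0→n4→n6: bottleneck 7, flow now 7.
Augment n0→n5→n1→n6: bottleneck 3, flow now 10.
Augment n0→n5→n1→n3→n6: bottleneck 1, flow now 11.
No augmenting path remains; maximum flow = 11.
By max-flow min-cut, the minimum cut capacity equals the max flow.
In the residual graph, reachable from n0: {n0, n2, n5}.
Min-cut edges: n0→n4 (7), n5→n1 (4); capacity 7 + 4 = 11.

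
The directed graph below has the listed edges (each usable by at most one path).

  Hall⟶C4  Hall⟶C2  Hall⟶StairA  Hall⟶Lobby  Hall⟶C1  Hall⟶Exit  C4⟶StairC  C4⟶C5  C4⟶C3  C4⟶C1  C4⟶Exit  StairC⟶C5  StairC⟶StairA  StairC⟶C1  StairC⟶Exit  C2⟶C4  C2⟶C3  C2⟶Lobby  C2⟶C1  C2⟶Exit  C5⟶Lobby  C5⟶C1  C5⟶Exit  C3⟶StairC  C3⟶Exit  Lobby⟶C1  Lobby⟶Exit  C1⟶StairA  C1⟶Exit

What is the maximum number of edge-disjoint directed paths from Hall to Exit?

5

Assign every edge capacity 1; by Menger, the answer equals the max flow.
Path Hall→Exit (+1); total 1.
Path Hall→C4→Exit (+1); total 2.
Path Hall→C2→Exit (+1); total 3.
Path Hall→Lobby→Exit (+1); total 4.
Path Hall→C1→Exit (+1); total 5.
No residual Hall→Exit path; max flow = 5.
Certifying cut of size 5: {Hall→C1, Hall→C2, Hall→C4, Hall→Exit, Hall→Lobby}.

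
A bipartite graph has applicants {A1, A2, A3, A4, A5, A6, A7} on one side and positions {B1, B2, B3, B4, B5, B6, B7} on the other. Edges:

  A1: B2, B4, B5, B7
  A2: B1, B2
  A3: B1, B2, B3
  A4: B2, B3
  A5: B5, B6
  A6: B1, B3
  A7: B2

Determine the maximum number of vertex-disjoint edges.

5

Unit-capacity flow: source→left, listed edges, right→sink; max matching = max flow.
Augmenting path A1→B2 (+1); matched 1.
Augmenting path A2→B1 (+1); matched 2.
Augmenting path A3→B3 (+1); matched 3.
Augmenting path A5→B5 (+1); matched 4.
Augmenting path A4→B2→A1→B4 (+1); matched 5.
No augmenting path remains; maximum matching = 5.
König certificate: {A1, A5, B1, B2, B3} is a vertex cover of size 5 (every listed pair touches it), so no matching can be larger.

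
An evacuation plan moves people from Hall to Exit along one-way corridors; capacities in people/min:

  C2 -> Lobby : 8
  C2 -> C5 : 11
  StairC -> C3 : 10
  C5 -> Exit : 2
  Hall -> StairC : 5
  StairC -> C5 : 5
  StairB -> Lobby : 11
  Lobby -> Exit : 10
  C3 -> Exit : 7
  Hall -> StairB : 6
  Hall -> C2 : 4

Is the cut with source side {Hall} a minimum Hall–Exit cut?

Given cut capacity: 6 + 4 + 5 = 15.
Augment Hall→StairB→Lobby→Exit: bottleneck 6, flow now 6.
Augment Hall→C2→Lobby→Exit: bottleneck 4, flow now 10.
Augment Hall→StairC→C3→Exit: bottleneck 5, flow now 15.
No augmenting path remains; maximum flow = 15.
Cut capacity 15 equals the max flow, so it is a minimum cut.

Yes — it is a minimum cut (capacity 15).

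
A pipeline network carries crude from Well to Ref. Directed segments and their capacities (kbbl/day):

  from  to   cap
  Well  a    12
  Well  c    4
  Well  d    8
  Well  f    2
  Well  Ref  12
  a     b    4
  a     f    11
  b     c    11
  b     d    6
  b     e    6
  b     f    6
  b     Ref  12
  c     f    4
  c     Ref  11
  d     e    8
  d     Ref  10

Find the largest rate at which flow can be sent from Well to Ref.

Augment Well→Ref: bottleneck 12, flow now 12.
Augment Well→c→Ref: bottleneck 4, flow now 16.
Augment Well→d→Ref: bottleneck 8, flow now 24.
Augment Well→a→b→Ref: bottleneck 4, flow now 28.
No augmenting path remains; maximum flow = 28.
In the residual graph, reachable from Well: {Well, a, f}.
Min-cut edges: Well→c (4), Well→d (8), Well→Ref (12), a→b (4); capacity 4 + 8 + 12 + 4 = 28.
This cut is saturated, so no flow can exceed 28.

28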